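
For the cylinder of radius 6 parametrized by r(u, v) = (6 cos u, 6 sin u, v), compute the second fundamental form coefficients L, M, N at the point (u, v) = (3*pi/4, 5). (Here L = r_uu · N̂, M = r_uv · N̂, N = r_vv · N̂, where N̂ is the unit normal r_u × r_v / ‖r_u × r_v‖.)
L = -6;  M = 0;  N = 0

Compute the unit normal N̂(u, v) = (cos(u), sin(u), 0), and the second partials r_uu, r_uv, r_vv. Take dot products:
  L(u, v) = r_uu · N̂ = -6,
  M(u, v) = r_uv · N̂ = 0,
  N(u, v) = r_vv · N̂ = 0.
Evaluating at (u, v) = (3*pi/4, 5):
  L = -6, M = 0, N = 0.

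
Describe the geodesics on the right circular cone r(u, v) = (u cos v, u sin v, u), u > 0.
The cone is flat away from the apex (K = 0). Slitting along a generator and unrolling gives an isometry to a sector of the plane; geodesics are the pre-images of straight lines in that sector. In particular, generators (v = const) are geodesics, and generic geodesics spiral from a minimum-distance point before returning to infinity.

For this cone, E = 2, F = 0, G = u², so EG − F² = 2u² > 0 (u > 0), and direct computation gives K = 0 away from the apex. Flatness lets us unroll the cone along a generator into a planar sector of angle 2π/√2 = π√2 ≈ 4.44 rad; geodesics on the cone are exactly the curves that develop to straight lines in this sector. Generators (v = const) develop to rays through the sector's vertex and are geodesics; the circles u = const develop to circular arcs and are not geodesics.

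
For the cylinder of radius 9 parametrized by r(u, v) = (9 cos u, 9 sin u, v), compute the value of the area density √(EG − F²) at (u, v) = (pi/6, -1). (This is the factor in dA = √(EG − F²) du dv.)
√(EG − F²)|_{(pi/6, -1)} = 9

E = 81, F = 0, G = 1, so EG − F² = 81. Taking the positive square root: √(EG − F²) = 9. At (u, v) = (pi/6, -1): 9.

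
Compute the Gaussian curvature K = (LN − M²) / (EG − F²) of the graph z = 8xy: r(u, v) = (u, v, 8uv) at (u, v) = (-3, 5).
K = -64/4739329

Coefficients of the first fundamental form: E = 64*v^2 + 1, F = 64*u*v, G = 64*u^2 + 1.
Coefficients of the second fundamental form: L = 0, M = 8/sqrt(64*u^2 + 64*v^2 + 1), N = 0.
Assemble K = (LN − M²)/(EG − F²) = -64/(4096*u^4 + 8192*u^2*v^2 + 128*u^2 + 4096*v^4 + 128*v^2 + 1). At (u, v) = (-3, 5): K = -64/4739329.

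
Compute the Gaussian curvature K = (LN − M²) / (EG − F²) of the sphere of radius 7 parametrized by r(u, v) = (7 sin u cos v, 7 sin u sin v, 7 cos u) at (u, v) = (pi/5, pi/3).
K = 1/49

Coefficients of the first fundamental form: E = 49, F = 0, G = 49*sin(u)^2.
Coefficients of the second fundamental form: L = -7*sin(u)/Abs(sin(u)), M = 0, N = -7*sin(u)^3/Abs(sin(u)).
Assemble K = (LN − M²)/(EG − F²) = 1/49. At (u, v) = (pi/5, pi/3): K = 1/49.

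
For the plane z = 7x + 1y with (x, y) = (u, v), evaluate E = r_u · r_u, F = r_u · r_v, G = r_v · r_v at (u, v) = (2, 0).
E = 50;  F = 7;  G = 2

Partials: r_u = (1, 0, 7), r_v = (0, 1, 1). As functions of (u, v):
  E = r_u · r_u = 50,
  F = r_u · r_v = 7,
  G = r_v · r_v = 2.
Evaluating at (u, v) = (2, 0): E = 50, F = 7, G = 2.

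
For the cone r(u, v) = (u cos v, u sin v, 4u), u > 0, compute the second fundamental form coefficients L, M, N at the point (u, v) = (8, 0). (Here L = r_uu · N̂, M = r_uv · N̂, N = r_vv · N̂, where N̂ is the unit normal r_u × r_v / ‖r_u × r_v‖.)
L = 0;  M = 0;  N = 32*sqrt(17)/17

Compute the unit normal N̂(u, v) = (-4*sqrt(17)*u*cos(v)/(17*Abs(u)), -4*sqrt(17)*u*sin(v)/(17*Abs(u)), sqrt(17)*u/(17*Abs(u))), and the second partials r_uu, r_uv, r_vv. Take dot products:
  L(u, v) = r_uu · N̂ = 0,
  M(u, v) = r_uv · N̂ = 0,
  N(u, v) = r_vv · N̂ = 4*sqrt(17)*u^2/(17*Abs(u)).
Evaluating at (u, v) = (8, 0):
  L = 0, M = 0, N = 32*sqrt(17)/17.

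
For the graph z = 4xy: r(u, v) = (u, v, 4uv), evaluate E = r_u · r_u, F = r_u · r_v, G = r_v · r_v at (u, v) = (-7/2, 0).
E = 1;  F = 0;  G = 197

Partials: r_u = (1, 0, 4*v), r_v = (0, 1, 4*u). As functions of (u, v):
  E = r_u · r_u = 16*v^2 + 1,
  F = r_u · r_v = 16*u*v,
  G = r_v · r_v = 16*u^2 + 1.
Evaluating at (u, v) = (-7/2, 0): E = 1, F = 0, G = 197.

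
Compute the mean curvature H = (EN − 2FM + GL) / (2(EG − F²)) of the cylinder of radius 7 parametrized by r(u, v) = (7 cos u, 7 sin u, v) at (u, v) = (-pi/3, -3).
H = -1/14

With E = 49, F = 0, G = 1, L = -7, M = 0, N = 0, assemble
  H = (EN − 2FM + GL) / (2(EG − F²)) = -1/14.
At (u, v) = (-pi/3, -3): H = -1/14.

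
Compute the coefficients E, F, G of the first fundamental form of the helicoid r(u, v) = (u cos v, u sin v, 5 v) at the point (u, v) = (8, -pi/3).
E = 1;  F = 0;  G = 89

Partials: r_u = (cos(v), sin(v), 0), r_v = (-u*sin(v), u*cos(v), 5). As functions of (u, v):
  E = r_u · r_u = 1,
  F = r_u · r_v = 0,
  G = r_v · r_v = u^2 + 25.
Evaluating at (u, v) = (8, -pi/3): E = 1, F = 0, G = 89.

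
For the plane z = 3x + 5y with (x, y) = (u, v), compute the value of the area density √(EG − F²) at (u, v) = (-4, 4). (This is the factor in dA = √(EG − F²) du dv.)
√(EG − F²)|_{(-4, 4)} = sqrt(35)

E = 10, F = 15, G = 26, so EG − F² = 35. Taking the positive square root: √(EG − F²) = sqrt(35). At (u, v) = (-4, 4): sqrt(35).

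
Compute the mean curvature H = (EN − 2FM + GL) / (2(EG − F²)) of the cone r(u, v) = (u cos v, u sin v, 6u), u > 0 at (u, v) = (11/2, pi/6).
H = 6*sqrt(37)/407

With E = 37, F = 0, G = u^2, L = 0, M = 0, N = 6*sqrt(37)*u^2/(37*Abs(u)), assemble
  H = (EN − 2FM + GL) / (2(EG − F²)) = 3*sqrt(37)/(37*Abs(u)).
At (u, v) = (11/2, pi/6): H = 6*sqrt(37)/407.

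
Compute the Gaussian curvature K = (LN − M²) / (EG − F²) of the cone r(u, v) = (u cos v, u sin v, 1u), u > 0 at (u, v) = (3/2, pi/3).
K = 0

Coefficients of the first fundamental form: E = 2, F = 0, G = u^2.
Coefficients of the second fundamental form: L = 0, M = 0, N = sqrt(2)*u^2/(2*Abs(u)).
Assemble K = (LN − M²)/(EG − F²) = 0. At (u, v) = (3/2, pi/3): K = 0.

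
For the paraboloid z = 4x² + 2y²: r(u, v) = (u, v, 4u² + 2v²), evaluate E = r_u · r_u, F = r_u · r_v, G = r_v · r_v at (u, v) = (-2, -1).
E = 257;  F = 64;  G = 17

Partials: r_u = (1, 0, 8*u), r_v = (0, 1, 4*v). As functions of (u, v):
  E = r_u · r_u = 64*u^2 + 1,
  F = r_u · r_v = 32*u*v,
  G = r_v · r_v = 16*v^2 + 1.
Evaluating at (u, v) = (-2, -1): E = 257, F = 64, G = 17.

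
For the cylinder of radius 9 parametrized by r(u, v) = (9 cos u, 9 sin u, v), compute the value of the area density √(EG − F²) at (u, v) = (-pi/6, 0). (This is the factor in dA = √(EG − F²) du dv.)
√(EG − F²)|_{(-pi/6, 0)} = 9

E = 81, F = 0, G = 1, so EG − F² = 81. Taking the positive square root: √(EG − F²) = 9. At (u, v) = (-pi/6, 0): 9.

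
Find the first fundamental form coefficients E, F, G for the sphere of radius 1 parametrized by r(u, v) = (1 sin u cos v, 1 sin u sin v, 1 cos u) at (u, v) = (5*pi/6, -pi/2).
E = 1;  F = 0;  G = 1/4

Partials: r_u = (cos(u)*cos(v), sin(v)*cos(u), -sin(u)), r_v = (-sin(u)*sin(v), sin(u)*cos(v), 0). As functions of (u, v):
  E = r_u · r_u = 1,
  F = r_u · r_v = 0,
  G = r_v · r_v = sin(u)^2.
Evaluating at (u, v) = (5*pi/6, -pi/2): E = 1, F = 0, G = 1/4.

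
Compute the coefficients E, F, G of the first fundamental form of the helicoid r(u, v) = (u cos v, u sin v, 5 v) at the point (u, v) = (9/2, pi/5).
E = 1;  F = 0;  G = 181/4

Partials: r_u = (cos(v), sin(v), 0), r_v = (-u*sin(v), u*cos(v), 5). As functions of (u, v):
  E = r_u · r_u = 1,
  F = r_u · r_v = 0,
  G = r_v · r_v = u^2 + 25.
Evaluating at (u, v) = (9/2, pi/5): E = 1, F = 0, G = 181/4.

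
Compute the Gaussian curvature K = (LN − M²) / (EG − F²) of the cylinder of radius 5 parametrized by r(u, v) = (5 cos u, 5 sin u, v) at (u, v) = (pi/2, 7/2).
K = 0

Coefficients of the first fundamental form: E = 25, F = 0, G = 1.
Coefficients of the second fundamental form: L = -5, M = 0, N = 0.
Assemble K = (LN − M²)/(EG − F²) = 0. At (u, v) = (pi/2, 7/2): K = 0.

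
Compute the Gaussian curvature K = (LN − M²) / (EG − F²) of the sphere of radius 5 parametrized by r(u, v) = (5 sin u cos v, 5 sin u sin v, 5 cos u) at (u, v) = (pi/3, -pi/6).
K = 1/25

Coefficients of the first fundamental form: E = 25, F = 0, G = 25*sin(u)^2.
Coefficients of the second fundamental form: L = -5*sin(u)/Abs(sin(u)), M = 0, N = -5*sin(u)^3/Abs(sin(u)).
Assemble K = (LN − M²)/(EG − F²) = 1/25. At (u, v) = (pi/3, -pi/6): K = 1/25.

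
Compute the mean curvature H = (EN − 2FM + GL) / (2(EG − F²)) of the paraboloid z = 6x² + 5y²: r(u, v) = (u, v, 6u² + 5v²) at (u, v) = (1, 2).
H = 3131*sqrt(545)/297025

With E = 144*u^2 + 1, F = 120*u*v, G = 100*v^2 + 1, L = 12/sqrt(144*u^2 + 100*v^2 + 1), M = 0, N = 10/sqrt(144*u^2 + 100*v^2 + 1), assemble
  H = (EN − 2FM + GL) / (2(EG − F²)) = (720*u^2 + 600*v^2 + 11)/(144*u^2 + 100*v^2 + 1)^(3/2).
At (u, v) = (1, 2): H = 3131*sqrt(545)/297025.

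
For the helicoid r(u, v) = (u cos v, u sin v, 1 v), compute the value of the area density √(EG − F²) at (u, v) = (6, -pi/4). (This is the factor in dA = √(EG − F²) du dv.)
√(EG − F²)|_{(6, -pi/4)} = sqrt(37)

E = 1, F = 0, G = u^2 + 1, so EG − F² = u^2 + 1. Taking the positive square root: √(EG − F²) = sqrt(u^2 + 1). At (u, v) = (6, -pi/4): sqrt(37).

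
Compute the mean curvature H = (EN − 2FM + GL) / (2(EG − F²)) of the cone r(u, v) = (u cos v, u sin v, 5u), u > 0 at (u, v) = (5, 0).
H = sqrt(26)/52

With E = 26, F = 0, G = u^2, L = 0, M = 0, N = 5*sqrt(26)*u^2/(26*Abs(u)), assemble
  H = (EN − 2FM + GL) / (2(EG − F²)) = 5*sqrt(26)/(52*Abs(u)).
At (u, v) = (5, 0): H = sqrt(26)/52.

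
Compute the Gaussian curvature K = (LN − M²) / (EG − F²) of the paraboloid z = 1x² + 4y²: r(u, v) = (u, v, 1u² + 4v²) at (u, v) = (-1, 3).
K = 16/337561

Coefficients of the first fundamental form: E = 4*u^2 + 1, F = 16*u*v, G = 64*v^2 + 1.
Coefficients of the second fundamental form: L = 2/sqrt(4*u^2 + 64*v^2 + 1), M = 0, N = 8/sqrt(4*u^2 + 64*v^2 + 1).
Assemble K = (LN − M²)/(EG − F²) = 16/(16*u^4 + 512*u^2*v^2 + 8*u^2 + 4096*v^4 + 128*v^2 + 1). At (u, v) = (-1, 3): K = 16/337561.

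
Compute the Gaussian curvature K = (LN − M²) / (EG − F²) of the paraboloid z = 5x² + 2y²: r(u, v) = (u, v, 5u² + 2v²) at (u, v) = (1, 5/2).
K = 40/40401

Coefficients of the first fundamental form: E = 100*u^2 + 1, F = 40*u*v, G = 16*v^2 + 1.
Coefficients of the second fundamental form: L = 10/sqrt(100*u^2 + 16*v^2 + 1), M = 0, N = 4/sqrt(100*u^2 + 16*v^2 + 1).
Assemble K = (LN − M²)/(EG − F²) = 40/(10000*u^4 + 3200*u^2*v^2 + 200*u^2 + 256*v^4 + 32*v^2 + 1). At (u, v) = (1, 5/2): K = 40/40401.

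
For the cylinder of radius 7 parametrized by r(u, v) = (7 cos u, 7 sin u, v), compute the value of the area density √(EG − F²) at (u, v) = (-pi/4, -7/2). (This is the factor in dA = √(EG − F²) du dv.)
√(EG − F²)|_{(-pi/4, -7/2)} = 7

E = 49, F = 0, G = 1, so EG − F² = 49. Taking the positive square root: √(EG − F²) = 7. At (u, v) = (-pi/4, -7/2): 7.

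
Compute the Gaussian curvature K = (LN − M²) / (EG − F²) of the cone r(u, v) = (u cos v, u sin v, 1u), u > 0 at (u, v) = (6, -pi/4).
K = 0

Coefficients of the first fundamental form: E = 2, F = 0, G = u^2.
Coefficients of the second fundamental form: L = 0, M = 0, N = sqrt(2)*u^2/(2*Abs(u)).
Assemble K = (LN − M²)/(EG − F²) = 0. At (u, v) = (6, -pi/4): K = 0.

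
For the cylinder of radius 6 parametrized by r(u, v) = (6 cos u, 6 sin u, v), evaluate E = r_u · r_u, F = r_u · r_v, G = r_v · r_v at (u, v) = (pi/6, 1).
E = 36;  F = 0;  G = 1

Partials: r_u = (-6*sin(u), 6*cos(u), 0), r_v = (0, 0, 1). As functions of (u, v):
  E = r_u · r_u = 36,
  F = r_u · r_v = 0,
  G = r_v · r_v = 1.
Evaluating at (u, v) = (pi/6, 1): E = 36, F = 0, G = 1.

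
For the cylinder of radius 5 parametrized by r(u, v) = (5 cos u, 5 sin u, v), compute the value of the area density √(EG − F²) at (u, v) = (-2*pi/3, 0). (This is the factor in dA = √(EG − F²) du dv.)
√(EG − F²)|_{(-2*pi/3, 0)} = 5

E = 25, F = 0, G = 1, so EG − F² = 25. Taking the positive square root: √(EG − F²) = 5. At (u, v) = (-2*pi/3, 0): 5.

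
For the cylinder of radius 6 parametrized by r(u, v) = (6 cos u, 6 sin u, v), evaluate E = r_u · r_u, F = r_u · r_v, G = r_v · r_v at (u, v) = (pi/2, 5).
E = 36;  F = 0;  G = 1

Partials: r_u = (-6*sin(u), 6*cos(u), 0), r_v = (0, 0, 1). As functions of (u, v):
  E = r_u · r_u = 36,
  F = r_u · r_v = 0,
  G = r_v · r_v = 1.
Evaluating at (u, v) = (pi/2, 5): E = 36, F = 0, G = 1.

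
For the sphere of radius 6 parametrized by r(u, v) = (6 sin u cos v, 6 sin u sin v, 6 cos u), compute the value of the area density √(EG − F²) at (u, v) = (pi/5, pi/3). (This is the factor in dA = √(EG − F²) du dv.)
√(EG − F²)|_{(pi/5, pi/3)} = 9*sqrt(10 - 2*sqrt(5))

E = 36, F = 0, G = 36*sin(u)^2, so EG − F² = 1296*sin(u)^2. Taking the positive square root: √(EG − F²) = 36*Abs(sin(u)). At (u, v) = (pi/5, pi/3): 9*sqrt(10 - 2*sqrt(5)).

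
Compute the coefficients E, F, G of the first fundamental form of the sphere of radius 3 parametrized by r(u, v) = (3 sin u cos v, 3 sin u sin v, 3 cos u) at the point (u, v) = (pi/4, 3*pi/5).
E = 9;  F = 0;  G = 9/2

Partials: r_u = (3*cos(u)*cos(v), 3*sin(v)*cos(u), -3*sin(u)), r_v = (-3*sin(u)*sin(v), 3*sin(u)*cos(v), 0). As functions of (u, v):
  E = r_u · r_u = 9,
  F = r_u · r_v = 0,
  G = r_v · r_v = 9*sin(u)^2.
Evaluating at (u, v) = (pi/4, 3*pi/5): E = 9, F = 0, G = 9/2.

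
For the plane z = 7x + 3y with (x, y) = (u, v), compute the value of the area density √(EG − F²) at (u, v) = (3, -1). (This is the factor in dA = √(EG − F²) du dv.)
√(EG − F²)|_{(3, -1)} = sqrt(59)

E = 50, F = 21, G = 10, so EG − F² = 59. Taking the positive square root: √(EG − F²) = sqrt(59). At (u, v) = (3, -1): sqrt(59).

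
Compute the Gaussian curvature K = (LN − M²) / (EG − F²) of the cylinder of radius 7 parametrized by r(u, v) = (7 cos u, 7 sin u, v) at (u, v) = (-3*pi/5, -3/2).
K = 0

Coefficients of the first fundamental form: E = 49, F = 0, G = 1.
Coefficients of the second fundamental form: L = -7, M = 0, N = 0.
Assemble K = (LN − M²)/(EG − F²) = 0. At (u, v) = (-3*pi/5, -3/2): K = 0.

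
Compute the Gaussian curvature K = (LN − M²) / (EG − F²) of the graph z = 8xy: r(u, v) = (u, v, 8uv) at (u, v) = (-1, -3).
K = -64/410881

Coefficients of the first fundamental form: E = 64*v^2 + 1, F = 64*u*v, G = 64*u^2 + 1.
Coefficients of the second fundamental form: L = 0, M = 8/sqrt(64*u^2 + 64*v^2 + 1), N = 0.
Assemble K = (LN − M²)/(EG − F²) = -64/(4096*u^4 + 8192*u^2*v^2 + 128*u^2 + 4096*v^4 + 128*v^2 + 1). At (u, v) = (-1, -3): K = -64/410881.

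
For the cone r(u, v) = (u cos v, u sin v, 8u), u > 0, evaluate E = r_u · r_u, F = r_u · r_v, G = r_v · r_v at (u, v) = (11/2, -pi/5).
E = 65;  F = 0;  G = 121/4

Partials: r_u = (cos(v), sin(v), 8), r_v = (-u*sin(v), u*cos(v), 0). As functions of (u, v):
  E = r_u · r_u = 65,
  F = r_u · r_v = 0,
  G = r_v · r_v = u^2.
Evaluating at (u, v) = (11/2, -pi/5): E = 65, F = 0, G = 121/4.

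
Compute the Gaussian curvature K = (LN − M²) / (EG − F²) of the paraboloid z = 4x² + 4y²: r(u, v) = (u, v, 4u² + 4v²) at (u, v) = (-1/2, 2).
K = 64/74529

Coefficients of the first fundamental form: E = 64*u^2 + 1, F = 64*u*v, G = 64*v^2 + 1.
Coefficients of the second fundamental form: L = 8/sqrt(64*u^2 + 64*v^2 + 1), M = 0, N = 8/sqrt(64*u^2 + 64*v^2 + 1).
Assemble K = (LN − M²)/(EG − F²) = 64/(4096*u^4 + 8192*u^2*v^2 + 128*u^2 + 4096*v^4 + 128*v^2 + 1). At (u, v) = (-1/2, 2): K = 64/74529.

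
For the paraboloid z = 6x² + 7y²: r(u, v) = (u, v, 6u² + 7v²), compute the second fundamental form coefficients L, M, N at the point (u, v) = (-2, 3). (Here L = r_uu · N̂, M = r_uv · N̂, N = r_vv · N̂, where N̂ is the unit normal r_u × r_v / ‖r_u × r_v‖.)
L = 12*sqrt(2341)/2341;  M = 0;  N = 14*sqrt(2341)/2341

Compute the unit normal N̂(u, v) = (-12*u/sqrt(144*u^2 + 196*v^2 + 1), -14*v/sqrt(144*u^2 + 196*v^2 + 1), 1/sqrt(144*u^2 + 196*v^2 + 1)), and the second partials r_uu, r_uv, r_vv. Take dot products:
  L(u, v) = r_uu · N̂ = 12/sqrt(144*u^2 + 196*v^2 + 1),
  M(u, v) = r_uv · N̂ = 0,
  N(u, v) = r_vv · N̂ = 14/sqrt(144*u^2 + 196*v^2 + 1).
Evaluating at (u, v) = (-2, 3):
  L = 12*sqrt(2341)/2341, M = 0, N = 14*sqrt(2341)/2341.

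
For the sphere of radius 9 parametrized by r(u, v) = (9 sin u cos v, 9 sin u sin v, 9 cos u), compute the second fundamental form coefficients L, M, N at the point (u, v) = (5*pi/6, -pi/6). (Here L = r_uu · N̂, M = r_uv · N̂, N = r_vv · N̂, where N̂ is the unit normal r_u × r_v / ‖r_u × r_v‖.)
L = -9;  M = 0;  N = -9/4

Compute the unit normal N̂(u, v) = (sin(u)^2*cos(v)/Abs(sin(u)), sin(u)^2*sin(v)/Abs(sin(u)), sin(2*u)/(2*Abs(sin(u)))), and the second partials r_uu, r_uv, r_vv. Take dot products:
  L(u, v) = r_uu · N̂ = -9*sin(u)/Abs(sin(u)),
  M(u, v) = r_uv · N̂ = 0,
  N(u, v) = r_vv · N̂ = -9*sin(u)^3/Abs(sin(u)).
Evaluating at (u, v) = (5*pi/6, -pi/6):
  L = -9, M = 0, N = -9/4.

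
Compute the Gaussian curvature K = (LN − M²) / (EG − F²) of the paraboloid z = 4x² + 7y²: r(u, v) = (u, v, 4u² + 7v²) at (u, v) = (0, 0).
K = 112

Coefficients of the first fundamental form: E = 64*u^2 + 1, F = 112*u*v, G = 196*v^2 + 1.
Coefficients of the second fundamental form: L = 8/sqrt(64*u^2 + 196*v^2 + 1), M = 0, N = 14/sqrt(64*u^2 + 196*v^2 + 1).
Assemble K = (LN − M²)/(EG − F²) = 112/(4096*u^4 + 25088*u^2*v^2 + 128*u^2 + 38416*v^4 + 392*v^2 + 1). At (u, v) = (0, 0): K = 112.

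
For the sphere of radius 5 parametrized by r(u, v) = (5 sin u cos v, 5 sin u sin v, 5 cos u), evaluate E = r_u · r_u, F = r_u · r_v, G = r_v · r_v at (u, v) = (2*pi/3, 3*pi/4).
E = 25;  F = 0;  G = 75/4

Partials: r_u = (5*cos(u)*cos(v), 5*sin(v)*cos(u), -5*sin(u)), r_v = (-5*sin(u)*sin(v), 5*sin(u)*cos(v), 0). As functions of (u, v):
  E = r_u · r_u = 25,
  F = r_u · r_v = 0,
  G = r_v · r_v = 25*sin(u)^2.
Evaluating at (u, v) = (2*pi/3, 3*pi/4): E = 25, F = 0, G = 75/4.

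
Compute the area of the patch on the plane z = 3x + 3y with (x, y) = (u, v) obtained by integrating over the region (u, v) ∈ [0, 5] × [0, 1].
Area = 5*sqrt(19)

Area = ∫∫ √(EG − F²) du dv with √(EG − F²) = sqrt(19). Integrating over [0, 5] × [0, 1] gives 5*sqrt(19).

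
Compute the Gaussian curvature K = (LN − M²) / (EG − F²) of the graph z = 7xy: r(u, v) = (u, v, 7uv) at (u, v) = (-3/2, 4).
K = -784/12823561

Coefficients of the first fundamental form: E = 49*v^2 + 1, F = 49*u*v, G = 49*u^2 + 1.
Coefficients of the second fundamental form: L = 0, M = 7/sqrt(49*u^2 + 49*v^2 + 1), N = 0.
Assemble K = (LN − M²)/(EG − F²) = -49/(2401*u^4 + 4802*u^2*v^2 + 98*u^2 + 2401*v^4 + 98*v^2 + 1). At (u, v) = (-3/2, 4): K = -784/12823561.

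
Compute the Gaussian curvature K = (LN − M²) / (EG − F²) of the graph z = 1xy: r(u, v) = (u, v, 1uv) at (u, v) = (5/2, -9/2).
K = -4/3025

Coefficients of the first fundamental form: E = v^2 + 1, F = u*v, G = u^2 + 1.
Coefficients of the second fundamental form: L = 0, M = 1/sqrt(u^2 + v^2 + 1), N = 0.
Assemble K = (LN − M²)/(EG − F²) = 1/((u^2*v^2 - (u^2 + 1)*(v^2 + 1))*(u^2 + v^2 + 1)). At (u, v) = (5/2, -9/2): K = -4/3025.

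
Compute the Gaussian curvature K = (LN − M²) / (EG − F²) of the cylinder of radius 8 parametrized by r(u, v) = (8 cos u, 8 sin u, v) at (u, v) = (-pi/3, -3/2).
K = 0

Coefficients of the first fundamental form: E = 64, F = 0, G = 1.
Coefficients of the second fundamental form: L = -8, M = 0, N = 0.
Assemble K = (LN − M²)/(EG − F²) = 0. At (u, v) = (-pi/3, -3/2): K = 0.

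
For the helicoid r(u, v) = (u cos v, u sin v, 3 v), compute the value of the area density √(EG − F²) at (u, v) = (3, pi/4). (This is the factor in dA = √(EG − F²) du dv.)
√(EG − F²)|_{(3, pi/4)} = 3*sqrt(2)

E = 1, F = 0, G = u^2 + 9, so EG − F² = u^2 + 9. Taking the positive square root: √(EG − F²) = sqrt(u^2 + 9). At (u, v) = (3, pi/4): 3*sqrt(2).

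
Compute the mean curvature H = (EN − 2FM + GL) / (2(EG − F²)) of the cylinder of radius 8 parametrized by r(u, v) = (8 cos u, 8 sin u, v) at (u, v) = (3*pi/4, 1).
H = -1/16

With E = 64, F = 0, G = 1, L = -8, M = 0, N = 0, assemble
  H = (EN − 2FM + GL) / (2(EG − F²)) = -1/16.
At (u, v) = (3*pi/4, 1): H = -1/16.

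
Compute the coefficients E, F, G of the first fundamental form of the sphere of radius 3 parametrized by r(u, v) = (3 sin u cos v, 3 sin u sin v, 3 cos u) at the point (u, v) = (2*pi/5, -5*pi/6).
E = 9;  F = 0;  G = 9*sqrt(5)/8 + 45/8

Partials: r_u = (3*cos(u)*cos(v), 3*sin(v)*cos(u), -3*sin(u)), r_v = (-3*sin(u)*sin(v), 3*sin(u)*cos(v), 0). As functions of (u, v):
  E = r_u · r_u = 9,
  F = r_u · r_v = 0,
  G = r_v · r_v = 9*sin(u)^2.
Evaluating at (u, v) = (2*pi/5, -5*pi/6): E = 9, F = 0, G = 9*sqrt(5)/8 + 45/8.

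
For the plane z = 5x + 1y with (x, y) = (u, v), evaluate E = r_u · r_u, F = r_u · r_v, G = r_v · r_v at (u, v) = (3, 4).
E = 26;  F = 5;  G = 2

Partials: r_u = (1, 0, 5), r_v = (0, 1, 1). As functions of (u, v):
  E = r_u · r_u = 26,
  F = r_u · r_v = 5,
  G = r_v · r_v = 2.
Evaluating at (u, v) = (3, 4): E = 26, F = 5, G = 2.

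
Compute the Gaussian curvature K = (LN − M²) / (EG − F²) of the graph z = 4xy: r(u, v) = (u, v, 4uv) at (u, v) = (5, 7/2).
K = -16/356409

Coefficients of the first fundamental form: E = 16*v^2 + 1, F = 16*u*v, G = 16*u^2 + 1.
Coefficients of the second fundamental form: L = 0, M = 4/sqrt(16*u^2 + 16*v^2 + 1), N = 0.
Assemble K = (LN − M²)/(EG − F²) = -16/(256*u^4 + 512*u^2*v^2 + 32*u^2 + 256*v^4 + 32*v^2 + 1). At (u, v) = (5, 7/2): K = -16/356409.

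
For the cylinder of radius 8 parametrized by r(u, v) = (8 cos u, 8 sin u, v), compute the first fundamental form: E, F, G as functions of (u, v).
E = 64;  F = 0;  G = 1

Compute partials: r_u = (-8*sin(u), 8*cos(u), 0), r_v = (0, 0, 1). Then
  E = r_u · r_u = 64,
  F = r_u · r_v = 0,
  G = r_v · r_v = 1.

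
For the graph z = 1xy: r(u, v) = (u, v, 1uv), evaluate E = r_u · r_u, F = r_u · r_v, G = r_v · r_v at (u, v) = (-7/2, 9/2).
E = 85/4;  F = -63/4;  G = 53/4

Partials: r_u = (1, 0, v), r_v = (0, 1, u). As functions of (u, v):
  E = r_u · r_u = v^2 + 1,
  F = r_u · r_v = u*v,
  G = r_v · r_v = u^2 + 1.
Evaluating at (u, v) = (-7/2, 9/2): E = 85/4, F = -63/4, G = 53/4.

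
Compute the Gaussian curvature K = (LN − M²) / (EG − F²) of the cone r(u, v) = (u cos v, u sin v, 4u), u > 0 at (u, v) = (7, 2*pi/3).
K = 0

Coefficients of the first fundamental form: E = 17, F = 0, G = u^2.
Coefficients of the second fundamental form: L = 0, M = 0, N = 4*sqrt(17)*u^2/(17*Abs(u)).
Assemble K = (LN − M²)/(EG − F²) = 0. At (u, v) = (7, 2*pi/3): K = 0.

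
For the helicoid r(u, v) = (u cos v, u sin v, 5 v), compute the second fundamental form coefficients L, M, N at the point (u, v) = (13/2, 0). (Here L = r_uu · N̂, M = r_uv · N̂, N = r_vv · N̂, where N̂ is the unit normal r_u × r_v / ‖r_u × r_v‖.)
L = 0;  M = -10*sqrt(269)/269;  N = 0

Compute the unit normal N̂(u, v) = (5*sin(v)/sqrt(u^2 + 25), -5*cos(v)/sqrt(u^2 + 25), u/sqrt(u^2 + 25)), and the second partials r_uu, r_uv, r_vv. Take dot products:
  L(u, v) = r_uu · N̂ = 0,
  M(u, v) = r_uv · N̂ = -5/sqrt(u^2 + 25),
  N(u, v) = r_vv · N̂ = 0.
Evaluating at (u, v) = (13/2, 0):
  L = 0, M = -10*sqrt(269)/269, N = 0.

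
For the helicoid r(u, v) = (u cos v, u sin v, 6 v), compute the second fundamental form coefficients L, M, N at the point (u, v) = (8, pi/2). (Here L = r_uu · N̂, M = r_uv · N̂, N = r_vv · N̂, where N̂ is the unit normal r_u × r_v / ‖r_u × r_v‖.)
L = 0;  M = -3/5;  N = 0

Compute the unit normal N̂(u, v) = (6*sin(v)/sqrt(u^2 + 36), -6*cos(v)/sqrt(u^2 + 36), u/sqrt(u^2 + 36)), and the second partials r_uu, r_uv, r_vv. Take dot products:
  L(u, v) = r_uu · N̂ = 0,
  M(u, v) = r_uv · N̂ = -6/sqrt(u^2 + 36),
  N(u, v) = r_vv · N̂ = 0.
Evaluating at (u, v) = (8, pi/2):
  L = 0, M = -3/5, N = 0.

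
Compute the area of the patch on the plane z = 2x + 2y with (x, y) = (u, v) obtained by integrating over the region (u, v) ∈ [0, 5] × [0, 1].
Area = 15

Area = ∫∫ √(EG − F²) du dv with √(EG − F²) = 3. Integrating over [0, 5] × [0, 1] gives 15.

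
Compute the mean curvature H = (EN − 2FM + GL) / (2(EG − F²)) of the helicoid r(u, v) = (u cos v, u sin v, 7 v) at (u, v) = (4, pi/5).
H = 0

With E = 1, F = 0, G = u^2 + 49, L = 0, M = -7/sqrt(u^2 + 49), N = 0, assemble
  H = (EN − 2FM + GL) / (2(EG − F²)) = 0.
At (u, v) = (4, pi/5): H = 0.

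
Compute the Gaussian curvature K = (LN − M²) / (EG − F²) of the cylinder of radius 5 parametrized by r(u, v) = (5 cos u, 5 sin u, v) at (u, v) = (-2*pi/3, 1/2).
K = 0

Coefficients of the first fundamental form: E = 25, F = 0, G = 1.
Coefficients of the second fundamental form: L = -5, M = 0, N = 0.
Assemble K = (LN − M²)/(EG − F²) = 0. At (u, v) = (-2*pi/3, 1/2): K = 0.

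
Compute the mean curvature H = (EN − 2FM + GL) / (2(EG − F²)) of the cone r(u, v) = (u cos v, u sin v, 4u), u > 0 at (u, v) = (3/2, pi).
H = 4*sqrt(17)/51

With E = 17, F = 0, G = u^2, L = 0, M = 0, N = 4*sqrt(17)*u^2/(17*Abs(u)), assemble
  H = (EN − 2FM + GL) / (2(EG − F²)) = 2*sqrt(17)/(17*Abs(u)).
At (u, v) = (3/2, pi): H = 4*sqrt(17)/51.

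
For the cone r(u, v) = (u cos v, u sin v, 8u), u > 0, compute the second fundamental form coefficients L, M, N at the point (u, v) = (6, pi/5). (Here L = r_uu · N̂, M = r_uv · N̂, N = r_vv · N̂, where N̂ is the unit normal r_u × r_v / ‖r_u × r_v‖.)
L = 0;  M = 0;  N = 48*sqrt(65)/65

Compute the unit normal N̂(u, v) = (-8*sqrt(65)*u*cos(v)/(65*Abs(u)), -8*sqrt(65)*u*sin(v)/(65*Abs(u)), sqrt(65)*u/(65*Abs(u))), and the second partials r_uu, r_uv, r_vv. Take dot products:
  L(u, v) = r_uu · N̂ = 0,
  M(u, v) = r_uv · N̂ = 0,
  N(u, v) = r_vv · N̂ = 8*sqrt(65)*u^2/(65*Abs(u)).
Evaluating at (u, v) = (6, pi/5):
  L = 0, M = 0, N = 48*sqrt(65)/65.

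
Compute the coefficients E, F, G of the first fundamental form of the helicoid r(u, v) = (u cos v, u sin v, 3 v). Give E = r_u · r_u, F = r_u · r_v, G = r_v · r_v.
E = 1;  F = 0;  G = u^2 + 9

Compute partials: r_u = (cos(v), sin(v), 0), r_v = (-u*sin(v), u*cos(v), 3). Then
  E = r_u · r_u = 1,
  F = r_u · r_v = 0,
  G = r_v · r_v = u^2 + 9.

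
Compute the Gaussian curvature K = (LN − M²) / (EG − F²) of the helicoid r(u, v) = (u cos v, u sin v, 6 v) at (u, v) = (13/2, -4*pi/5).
K = -576/97969

Coefficients of the first fundamental form: E = 1, F = 0, G = u^2 + 36.
Coefficients of the second fundamental form: L = 0, M = -6/sqrt(u^2 + 36), N = 0.
Assemble K = (LN − M²)/(EG − F²) = -36/(u^2 + 36)^2. At (u, v) = (13/2, -4*pi/5): K = -576/97969.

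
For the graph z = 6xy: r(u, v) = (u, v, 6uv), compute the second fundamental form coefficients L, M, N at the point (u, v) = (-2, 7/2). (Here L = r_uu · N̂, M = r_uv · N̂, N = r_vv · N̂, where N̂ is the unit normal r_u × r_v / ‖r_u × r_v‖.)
L = 0;  M = 3*sqrt(586)/293;  N = 0

Compute the unit normal N̂(u, v) = (-6*v/sqrt(36*u^2 + 36*v^2 + 1), -6*u/sqrt(36*u^2 + 36*v^2 + 1), 1/sqrt(36*u^2 + 36*v^2 + 1)), and the second partials r_uu, r_uv, r_vv. Take dot products:
  L(u, v) = r_uu · N̂ = 0,
  M(u, v) = r_uv · N̂ = 6/sqrt(36*u^2 + 36*v^2 + 1),
  N(u, v) = r_vv · N̂ = 0.
Evaluating at (u, v) = (-2, 7/2):
  L = 0, M = 3*sqrt(586)/293, N = 0.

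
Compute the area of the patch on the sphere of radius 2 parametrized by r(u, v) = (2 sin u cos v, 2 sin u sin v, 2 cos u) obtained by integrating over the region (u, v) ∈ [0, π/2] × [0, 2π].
Area = 8*pi

Area = ∫∫ √(EG − F²) du dv with √(EG − F²) = 4*Abs(sin(u)). Integrating over [0, π/2] × [0, 2π] gives 8*pi.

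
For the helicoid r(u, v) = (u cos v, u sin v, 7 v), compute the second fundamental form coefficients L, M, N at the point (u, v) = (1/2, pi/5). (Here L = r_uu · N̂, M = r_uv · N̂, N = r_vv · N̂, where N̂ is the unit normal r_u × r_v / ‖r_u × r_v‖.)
L = 0;  M = -14*sqrt(197)/197;  N = 0

Compute the unit normal N̂(u, v) = (7*sin(v)/sqrt(u^2 + 49), -7*cos(v)/sqrt(u^2 + 49), u/sqrt(u^2 + 49)), and the second partials r_uu, r_uv, r_vv. Take dot products:
  L(u, v) = r_uu · N̂ = 0,
  M(u, v) = r_uv · N̂ = -7/sqrt(u^2 + 49),
  N(u, v) = r_vv · N̂ = 0.
Evaluating at (u, v) = (1/2, pi/5):
  L = 0, M = -14*sqrt(197)/197, N = 0.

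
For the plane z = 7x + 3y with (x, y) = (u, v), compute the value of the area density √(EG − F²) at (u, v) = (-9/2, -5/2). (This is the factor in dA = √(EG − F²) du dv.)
√(EG − F²)|_{(-9/2, -5/2)} = sqrt(59)

E = 50, F = 21, G = 10, so EG − F² = 59. Taking the positive square root: √(EG − F²) = sqrt(59). At (u, v) = (-9/2, -5/2): sqrt(59).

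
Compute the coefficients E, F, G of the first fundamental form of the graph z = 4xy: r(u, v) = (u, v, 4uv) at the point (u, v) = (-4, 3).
E = 145;  F = -192;  G = 257

Partials: r_u = (1, 0, 4*v), r_v = (0, 1, 4*u). As functions of (u, v):
  E = r_u · r_u = 16*v^2 + 1,
  F = r_u · r_v = 16*u*v,
  G = r_v · r_v = 16*u^2 + 1.
Evaluating at (u, v) = (-4, 3): E = 145, F = -192, G = 257.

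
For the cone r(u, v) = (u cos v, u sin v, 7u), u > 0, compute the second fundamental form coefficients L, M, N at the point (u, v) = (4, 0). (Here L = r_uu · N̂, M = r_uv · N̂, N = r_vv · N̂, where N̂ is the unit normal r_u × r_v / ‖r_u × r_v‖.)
L = 0;  M = 0;  N = 14*sqrt(2)/5

Compute the unit normal N̂(u, v) = (-7*sqrt(2)*u*cos(v)/(10*Abs(u)), -7*sqrt(2)*u*sin(v)/(10*Abs(u)), sqrt(2)*u/(10*Abs(u))), and the second partials r_uu, r_uv, r_vv. Take dot products:
  L(u, v) = r_uu · N̂ = 0,
  M(u, v) = r_uv · N̂ = 0,
  N(u, v) = r_vv · N̂ = 7*sqrt(2)*u^2/(10*Abs(u)).
Evaluating at (u, v) = (4, 0):
  L = 0, M = 0, N = 14*sqrt(2)/5.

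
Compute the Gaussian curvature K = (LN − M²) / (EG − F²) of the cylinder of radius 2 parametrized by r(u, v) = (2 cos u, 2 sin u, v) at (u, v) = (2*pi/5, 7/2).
K = 0

Coefficients of the first fundamental form: E = 4, F = 0, G = 1.
Coefficients of the second fundamental form: L = -2, M = 0, N = 0.
Assemble K = (LN − M²)/(EG − F²) = 0. At (u, v) = (2*pi/5, 7/2): K = 0.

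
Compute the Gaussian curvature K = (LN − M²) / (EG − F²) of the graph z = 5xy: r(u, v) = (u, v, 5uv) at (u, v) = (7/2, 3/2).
K = -100/528529

Coefficients of the first fundamental form: E = 25*v^2 + 1, F = 25*u*v, G = 25*u^2 + 1.
Coefficients of the second fundamental form: L = 0, M = 5/sqrt(25*u^2 + 25*v^2 + 1), N = 0.
Assemble K = (LN − M²)/(EG − F²) = -25/(625*u^4 + 1250*u^2*v^2 + 50*u^2 + 625*v^4 + 50*v^2 + 1). At (u, v) = (7/2, 3/2): K = -100/528529.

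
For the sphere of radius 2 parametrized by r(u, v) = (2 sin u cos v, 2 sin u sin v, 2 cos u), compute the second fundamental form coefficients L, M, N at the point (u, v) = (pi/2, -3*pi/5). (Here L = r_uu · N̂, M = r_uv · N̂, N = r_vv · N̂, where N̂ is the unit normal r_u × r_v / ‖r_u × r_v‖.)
L = -2;  M = 0;  N = -2

Compute the unit normal N̂(u, v) = (sin(u)^2*cos(v)/Abs(sin(u)), sin(u)^2*sin(v)/Abs(sin(u)), sin(2*u)/(2*Abs(sin(u)))), and the second partials r_uu, r_uv, r_vv. Take dot products:
  L(u, v) = r_uu · N̂ = -2*sin(u)/Abs(sin(u)),
  M(u, v) = r_uv · N̂ = 0,
  N(u, v) = r_vv · N̂ = -2*sin(u)^3/Abs(sin(u)).
Evaluating at (u, v) = (pi/2, -3*pi/5):
  L = -2, M = 0, N = -2.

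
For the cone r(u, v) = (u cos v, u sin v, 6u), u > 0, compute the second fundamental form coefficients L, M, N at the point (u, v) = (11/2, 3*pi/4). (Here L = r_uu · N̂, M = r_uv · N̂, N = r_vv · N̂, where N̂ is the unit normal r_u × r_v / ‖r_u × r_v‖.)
L = 0;  M = 0;  N = 33*sqrt(37)/37

Compute the unit normal N̂(u, v) = (-6*sqrt(37)*u*cos(v)/(37*Abs(u)), -6*sqrt(37)*u*sin(v)/(37*Abs(u)), sqrt(37)*u/(37*Abs(u))), and the second partials r_uu, r_uv, r_vv. Take dot products:
  L(u, v) = r_uu · N̂ = 0,
  M(u, v) = r_uv · N̂ = 0,
  N(u, v) = r_vv · N̂ = 6*sqrt(37)*u^2/(37*Abs(u)).
Evaluating at (u, v) = (11/2, 3*pi/4):
  L = 0, M = 0, N = 33*sqrt(37)/37.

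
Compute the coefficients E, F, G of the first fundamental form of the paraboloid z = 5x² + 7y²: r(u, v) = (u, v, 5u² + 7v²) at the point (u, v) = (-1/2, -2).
E = 26;  F = 140;  G = 785

Partials: r_u = (1, 0, 10*u), r_v = (0, 1, 14*v). As functions of (u, v):
  E = r_u · r_u = 100*u^2 + 1,
  F = r_u · r_v = 140*u*v,
  G = r_v · r_v = 196*v^2 + 1.
Evaluating at (u, v) = (-1/2, -2): E = 26, F = 140, G = 785.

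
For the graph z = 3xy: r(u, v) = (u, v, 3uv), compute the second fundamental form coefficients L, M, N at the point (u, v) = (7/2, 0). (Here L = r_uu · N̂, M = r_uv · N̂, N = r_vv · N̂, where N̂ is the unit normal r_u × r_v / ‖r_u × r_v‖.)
L = 0;  M = 6*sqrt(445)/445;  N = 0

Compute the unit normal N̂(u, v) = (-3*v/sqrt(9*u^2 + 9*v^2 + 1), -3*u/sqrt(9*u^2 + 9*v^2 + 1), 1/sqrt(9*u^2 + 9*v^2 + 1)), and the second partials r_uu, r_uv, r_vv. Take dot products:
  L(u, v) = r_uu · N̂ = 0,
  M(u, v) = r_uv · N̂ = 3/sqrt(9*u^2 + 9*v^2 + 1),
  N(u, v) = r_vv · N̂ = 0.
Evaluating at (u, v) = (7/2, 0):
  L = 0, M = 6*sqrt(445)/445, N = 0.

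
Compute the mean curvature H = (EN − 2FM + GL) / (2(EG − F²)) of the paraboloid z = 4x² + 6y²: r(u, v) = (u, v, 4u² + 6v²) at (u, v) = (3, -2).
H = 5770*sqrt(1153)/1329409

With E = 64*u^2 + 1, F = 96*u*v, G = 144*v^2 + 1, L = 8/sqrt(64*u^2 + 144*v^2 + 1), M = 0, N = 12/sqrt(64*u^2 + 144*v^2 + 1), assemble
  H = (EN − 2FM + GL) / (2(EG − F²)) = 2*(192*u^2 + 288*v^2 + 5)/(64*u^2 + 144*v^2 + 1)^(3/2).
At (u, v) = (3, -2): H = 5770*sqrt(1153)/1329409.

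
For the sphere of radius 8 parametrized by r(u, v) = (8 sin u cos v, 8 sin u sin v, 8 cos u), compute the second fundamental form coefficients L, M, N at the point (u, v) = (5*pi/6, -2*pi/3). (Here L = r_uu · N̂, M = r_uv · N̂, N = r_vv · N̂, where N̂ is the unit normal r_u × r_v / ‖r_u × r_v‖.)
L = -8;  M = 0;  N = -2

Compute the unit normal N̂(u, v) = (sin(u)^2*cos(v)/Abs(sin(u)), sin(u)^2*sin(v)/Abs(sin(u)), sin(2*u)/(2*Abs(sin(u)))), and the second partials r_uu, r_uv, r_vv. Take dot products:
  L(u, v) = r_uu · N̂ = -8*sin(u)/Abs(sin(u)),
  M(u, v) = r_uv · N̂ = 0,
  N(u, v) = r_vv · N̂ = -8*sin(u)^3/Abs(sin(u)).
Evaluating at (u, v) = (5*pi/6, -2*pi/3):
  L = -8, M = 0, N = -2.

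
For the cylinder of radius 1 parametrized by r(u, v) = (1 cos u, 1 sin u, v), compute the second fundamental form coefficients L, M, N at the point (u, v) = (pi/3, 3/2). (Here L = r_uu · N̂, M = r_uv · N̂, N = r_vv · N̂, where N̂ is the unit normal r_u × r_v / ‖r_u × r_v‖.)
L = -1;  M = 0;  N = 0

Compute the unit normal N̂(u, v) = (cos(u), sin(u), 0), and the second partials r_uu, r_uv, r_vv. Take dot products:
  L(u, v) = r_uu · N̂ = -1,
  M(u, v) = r_uv · N̂ = 0,
  N(u, v) = r_vv · N̂ = 0.
Evaluating at (u, v) = (pi/3, 3/2):
  L = -1, M = 0, N = 0.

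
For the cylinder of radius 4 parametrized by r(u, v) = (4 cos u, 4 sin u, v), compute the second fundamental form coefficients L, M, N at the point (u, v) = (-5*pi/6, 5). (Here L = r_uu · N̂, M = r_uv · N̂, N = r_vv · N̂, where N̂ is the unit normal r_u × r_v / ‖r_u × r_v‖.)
L = -4;  M = 0;  N = 0

Compute the unit normal N̂(u, v) = (cos(u), sin(u), 0), and the second partials r_uu, r_uv, r_vv. Take dot products:
  L(u, v) = r_uu · N̂ = -4,
  M(u, v) = r_uv · N̂ = 0,
  N(u, v) = r_vv · N̂ = 0.
Evaluating at (u, v) = (-5*pi/6, 5):
  L = -4, M = 0, N = 0.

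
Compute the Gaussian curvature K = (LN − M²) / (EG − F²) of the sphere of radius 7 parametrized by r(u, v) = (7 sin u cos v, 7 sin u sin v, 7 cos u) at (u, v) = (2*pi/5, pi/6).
K = 1/49

Coefficients of the first fundamental form: E = 49, F = 0, G = 49*sin(u)^2.
Coefficients of the second fundamental form: L = -7*sin(u)/Abs(sin(u)), M = 0, N = -7*sin(u)^3/Abs(sin(u)).
Assemble K = (LN − M²)/(EG − F²) = 1/49. At (u, v) = (2*pi/5, pi/6): K = 1/49.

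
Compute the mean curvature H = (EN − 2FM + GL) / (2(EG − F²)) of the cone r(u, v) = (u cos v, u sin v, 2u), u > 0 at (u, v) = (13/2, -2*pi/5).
H = 2*sqrt(5)/65

With E = 5, F = 0, G = u^2, L = 0, M = 0, N = 2*sqrt(5)*u^2/(5*Abs(u)), assemble
  H = (EN − 2FM + GL) / (2(EG − F²)) = sqrt(5)/(5*Abs(u)).
At (u, v) = (13/2, -2*pi/5): H = 2*sqrt(5)/65.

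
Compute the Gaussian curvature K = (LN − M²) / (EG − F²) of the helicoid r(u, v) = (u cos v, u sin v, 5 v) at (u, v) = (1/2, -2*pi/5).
K = -400/10201

Coefficients of the first fundamental form: E = 1, F = 0, G = u^2 + 25.
Coefficients of the second fundamental form: L = 0, M = -5/sqrt(u^2 + 25), N = 0.
Assemble K = (LN − M²)/(EG − F²) = -25/(u^2 + 25)^2. At (u, v) = (1/2, -2*pi/5): K = -400/10201.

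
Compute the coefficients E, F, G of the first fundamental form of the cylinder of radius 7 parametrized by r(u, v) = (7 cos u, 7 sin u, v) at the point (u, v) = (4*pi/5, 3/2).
E = 49;  F = 0;  G = 1

Partials: r_u = (-7*sin(u), 7*cos(u), 0), r_v = (0, 0, 1). As functions of (u, v):
  E = r_u · r_u = 49,
  F = r_u · r_v = 0,
  G = r_v · r_v = 1.
Evaluating at (u, v) = (4*pi/5, 3/2): E = 49, F = 0, G = 1.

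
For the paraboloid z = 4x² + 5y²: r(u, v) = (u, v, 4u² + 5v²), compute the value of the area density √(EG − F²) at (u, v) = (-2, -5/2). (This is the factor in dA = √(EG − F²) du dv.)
√(EG − F²)|_{(-2, -5/2)} = 21*sqrt(2)

E = 64*u^2 + 1, F = 80*u*v, G = 100*v^2 + 1, so EG − F² = 64*u^2 + 100*v^2 + 1. Taking the positive square root: √(EG − F²) = sqrt(64*u^2 + 100*v^2 + 1). At (u, v) = (-2, -5/2): 21*sqrt(2).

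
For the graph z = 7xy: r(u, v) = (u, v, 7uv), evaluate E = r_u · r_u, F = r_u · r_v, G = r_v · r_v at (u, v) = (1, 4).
E = 785;  F = 196;  G = 50

Partials: r_u = (1, 0, 7*v), r_v = (0, 1, 7*u). As functions of (u, v):
  E = r_u · r_u = 49*v^2 + 1,
  F = r_u · r_v = 49*u*v,
  G = r_v · r_v = 49*u^2 + 1.
Evaluating at (u, v) = (1, 4): E = 785, F = 196, G = 50.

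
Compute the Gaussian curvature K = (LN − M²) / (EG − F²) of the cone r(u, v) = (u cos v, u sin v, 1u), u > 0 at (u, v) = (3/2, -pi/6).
K = 0

Coefficients of the first fundamental form: E = 2, F = 0, G = u^2.
Coefficients of the second fundamental form: L = 0, M = 0, N = sqrt(2)*u^2/(2*Abs(u)).
Assemble K = (LN − M²)/(EG − F²) = 0. At (u, v) = (3/2, -pi/6): K = 0.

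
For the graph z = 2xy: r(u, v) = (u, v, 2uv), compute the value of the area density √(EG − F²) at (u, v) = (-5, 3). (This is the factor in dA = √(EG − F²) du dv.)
√(EG − F²)|_{(-5, 3)} = sqrt(137)

E = 4*v^2 + 1, F = 4*u*v, G = 4*u^2 + 1, so EG − F² = 4*u^2 + 4*v^2 + 1. Taking the positive square root: √(EG − F²) = sqrt(4*u^2 + 4*v^2 + 1). At (u, v) = (-5, 3): sqrt(137).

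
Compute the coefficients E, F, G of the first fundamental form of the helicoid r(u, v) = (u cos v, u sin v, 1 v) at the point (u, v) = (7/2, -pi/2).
E = 1;  F = 0;  G = 53/4

Partials: r_u = (cos(v), sin(v), 0), r_v = (-u*sin(v), u*cos(v), 1). As functions of (u, v):
  E = r_u · r_u = 1,
  F = r_u · r_v = 0,
  G = r_v · r_v = u^2 + 1.
Evaluating at (u, v) = (7/2, -pi/2): E = 1, F = 0, G = 53/4.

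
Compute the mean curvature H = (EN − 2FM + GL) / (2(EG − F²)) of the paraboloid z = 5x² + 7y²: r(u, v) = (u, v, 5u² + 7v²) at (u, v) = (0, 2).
H = 3932*sqrt(785)/616225

With E = 100*u^2 + 1, F = 140*u*v, G = 196*v^2 + 1, L = 10/sqrt(100*u^2 + 196*v^2 + 1), M = 0, N = 14/sqrt(100*u^2 + 196*v^2 + 1), assemble
  H = (EN − 2FM + GL) / (2(EG − F²)) = 4*(175*u^2 + 245*v^2 + 3)/(100*u^2 + 196*v^2 + 1)^(3/2).
At (u, v) = (0, 2): H = 3932*sqrt(785)/616225.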